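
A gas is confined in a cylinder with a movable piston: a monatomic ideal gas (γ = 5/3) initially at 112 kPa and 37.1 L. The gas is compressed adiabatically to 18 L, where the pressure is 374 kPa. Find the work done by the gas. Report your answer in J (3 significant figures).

Adiabatic: W = (P₁V₁ − P₂V₂)/(γ − 1) with γ = 5/3.
P₁V₁ = 4155 J, P₂V₂ = 6732 J.
W = (4155 − 6732) / 0.6667 = -3865 J.

W ≈ -3870 J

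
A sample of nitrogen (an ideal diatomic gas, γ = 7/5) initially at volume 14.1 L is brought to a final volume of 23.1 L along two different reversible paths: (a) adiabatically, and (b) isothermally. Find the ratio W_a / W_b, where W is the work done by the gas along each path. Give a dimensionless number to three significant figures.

W_a / W_b ≈ 0.907

Path (a) adiabatic: W = P₁V₁(1 − (V₁/V₂)^(γ−1))/(γ−1) → W_a/(P₁V₁) = 0.448.
Path (b) isothermal: W = P₁V₁ ln(V₂/V₁) → W_b/(P₁V₁) = 0.4937.
W_a / W_b = 0.448 / 0.4937 = 0.9075.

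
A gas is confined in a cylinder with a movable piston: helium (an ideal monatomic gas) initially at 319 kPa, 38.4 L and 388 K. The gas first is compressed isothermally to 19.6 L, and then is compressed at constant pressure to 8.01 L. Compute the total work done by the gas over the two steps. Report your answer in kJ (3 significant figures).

W_total ≈ -15.5 kJ

Step 1 (isothermal): W = P₁V₁ ln(V₂/V₁) = (12250) ln(19.6/38.4) = -8238 J.
After step 1: P = 625 kPa, V = 19.6 L, T = 388 K.
Step 2 (isobaric): W = PΔV = (625 kPa)(8.01 − 19.6 L) = -7244 J.
W_total = -8238 − 7244 = -15482 J.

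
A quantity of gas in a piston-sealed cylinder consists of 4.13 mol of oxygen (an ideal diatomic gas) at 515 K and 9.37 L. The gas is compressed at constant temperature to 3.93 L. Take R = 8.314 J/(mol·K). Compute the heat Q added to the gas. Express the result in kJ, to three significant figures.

Isothermal ⇒ ΔU = 0, so Q = W = nRT ln(V₂/V₁).
Q = (4.13)(8.314)(515) ln(3.93/9.37) = 17683 × -0.8689 = -15365 J.

Q ≈ -15.4 kJ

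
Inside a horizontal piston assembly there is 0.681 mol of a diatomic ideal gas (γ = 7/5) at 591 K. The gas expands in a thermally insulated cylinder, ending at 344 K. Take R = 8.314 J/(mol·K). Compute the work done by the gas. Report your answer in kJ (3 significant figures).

Adiabatic ⇒ Q = 0, so W_by = −ΔU = nCᵥ(T₁ − T₂).
Cᵥ = 5R/2 = 20.79 J/(mol·K).
W = (0.681)(20.79)(591 − 344) = 3496 J.

W ≈ 3.50 kJ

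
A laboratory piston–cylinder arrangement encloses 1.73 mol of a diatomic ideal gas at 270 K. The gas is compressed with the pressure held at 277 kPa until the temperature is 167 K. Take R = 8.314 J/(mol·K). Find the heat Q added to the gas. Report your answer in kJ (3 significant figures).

Q ≈ -5.19 kJ

Isobaric: W = nRΔT = (1.73)(8.314)(-103) = -1481 J.
ΔU = nCᵥΔT with Cᵥ = 5R/2: ΔU = (1.73)(20.79)(-103) = -3704 J.
Q = ΔU + W = -3704 − 1481 = -5185 J.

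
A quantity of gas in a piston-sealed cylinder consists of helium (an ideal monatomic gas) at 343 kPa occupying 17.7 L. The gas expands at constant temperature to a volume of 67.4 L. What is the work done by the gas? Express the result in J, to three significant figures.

W ≈ 8120 J

Isothermal: W = nRT ln(V₂/V₁) = P₁V₁ ln(V₂/V₁).
P₁V₁ = (343 kPa)(17.7 L) = 6071 J.
W = 6071 × ln(67.4/17.7) = 6071 × 1.337
W_by_gas = 8118 J.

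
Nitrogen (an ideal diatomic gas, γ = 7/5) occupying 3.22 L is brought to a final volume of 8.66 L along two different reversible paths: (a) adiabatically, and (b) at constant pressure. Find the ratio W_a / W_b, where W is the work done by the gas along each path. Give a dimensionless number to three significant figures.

Path (a) adiabatic: W = P₁V₁(1 − (V₁/V₂)^(γ−1))/(γ−1) → W_a/(P₁V₁) = 0.817.
Path (b) isobaric: W = P₁(V₂ − V₁) → W_b/(P₁V₁) = 1.689.
W_a / W_b = 0.817 / 1.689 = 0.4836.

W_a / W_b ≈ 0.484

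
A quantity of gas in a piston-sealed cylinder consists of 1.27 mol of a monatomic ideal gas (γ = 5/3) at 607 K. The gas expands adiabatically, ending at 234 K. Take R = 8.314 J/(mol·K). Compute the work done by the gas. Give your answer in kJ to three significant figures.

Adiabatic ⇒ Q = 0, so W_by = −ΔU = nCᵥ(T₁ − T₂).
Cᵥ = 3R/2 = 12.47 J/(mol·K).
W = (1.27)(12.47)(607 − 234) = 5908 J.

W ≈ 5.91 kJ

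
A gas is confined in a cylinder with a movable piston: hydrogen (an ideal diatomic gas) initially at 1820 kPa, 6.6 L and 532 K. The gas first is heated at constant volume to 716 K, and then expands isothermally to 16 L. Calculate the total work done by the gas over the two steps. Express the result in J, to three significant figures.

W_total ≈ 14300 J

Step 1 (isochoric): W = 0 (constant volume).
After step 1: P = 2449 kPa (V unchanged).
Step 2 (isothermal): W = P₁V₁ ln(V₂/V₁) = (16167) ln(16/6.6) = 14316 J.
W_total = 0 + 14316 = 14316 J.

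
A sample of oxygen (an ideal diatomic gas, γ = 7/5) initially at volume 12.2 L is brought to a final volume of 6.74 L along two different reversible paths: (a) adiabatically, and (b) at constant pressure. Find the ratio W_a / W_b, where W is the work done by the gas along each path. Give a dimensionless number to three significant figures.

Path (a) adiabatic: W = P₁V₁(1 − (V₁/V₂)^(γ−1))/(γ−1) → W_a/(P₁V₁) = -0.6697.
Path (b) isobaric: W = P₁(V₂ − V₁) → W_b/(P₁V₁) = -0.4475.
W_a / W_b = -0.6697 / -0.4475 = 1.496.

W_a / W_b ≈ 1.50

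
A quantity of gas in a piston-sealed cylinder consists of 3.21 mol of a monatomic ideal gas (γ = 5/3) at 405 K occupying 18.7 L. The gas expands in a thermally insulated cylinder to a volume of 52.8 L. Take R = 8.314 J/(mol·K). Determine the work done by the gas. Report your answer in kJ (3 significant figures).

Adiabatic: TV^(γ−1) = const with γ = 5/3.
T₂ = T₁ (V₁/V₂)^(γ−1) = 405 × (18.7/52.8)^0.667 = 405 × 0.5006 = 202.7 K.
W_by = nCᵥ(T₁ − T₂) = (3.21)(12.47)(405 − 202.7) = 8097 J.

W ≈ 8.10 kJ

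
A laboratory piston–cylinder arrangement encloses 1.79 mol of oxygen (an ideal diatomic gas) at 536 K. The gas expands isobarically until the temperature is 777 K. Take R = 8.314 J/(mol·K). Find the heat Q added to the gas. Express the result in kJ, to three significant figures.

Isobaric: W = nRΔT = (1.79)(8.314)(241) = 3587 J.
ΔU = nCᵥΔT with Cᵥ = 5R/2: ΔU = (1.79)(20.79)(241) = 8966 J.
Q = ΔU + W = 8966 + 3587 = 12553 J.

Q ≈ 12.6 kJ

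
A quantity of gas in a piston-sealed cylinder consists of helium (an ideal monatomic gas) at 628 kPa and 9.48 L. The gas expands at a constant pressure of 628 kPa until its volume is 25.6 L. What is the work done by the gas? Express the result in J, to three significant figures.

Isobaric: W = P ΔV.
W = (628 kPa)(25.6 − 9.48 L) = (628)(16.12) = 10123 J.

W ≈ 10100 J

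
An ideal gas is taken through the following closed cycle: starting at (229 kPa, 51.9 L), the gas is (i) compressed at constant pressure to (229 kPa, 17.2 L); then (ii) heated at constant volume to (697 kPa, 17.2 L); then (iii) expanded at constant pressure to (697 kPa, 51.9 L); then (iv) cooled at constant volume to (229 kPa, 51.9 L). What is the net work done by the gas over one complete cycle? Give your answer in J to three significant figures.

W_net ≈ 16200 J

Constant-volume legs do no work.
W(i) = (229)(17.2 − 51.9) = -7946 J; W(iii) = (697)(51.9 − 17.2) = 24186 J.
W_net = -7946 + 24186 = 16240 J (the clockwise enclosed area).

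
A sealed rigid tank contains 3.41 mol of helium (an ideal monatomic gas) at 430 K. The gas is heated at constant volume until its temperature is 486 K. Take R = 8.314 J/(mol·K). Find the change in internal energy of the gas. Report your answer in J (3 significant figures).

Constant volume ⇒ W = 0, so Q = ΔU = nCᵥΔT with Cᵥ = 3R/2 = 12.47 J/(mol·K).
ΔU = (3.41)(12.47)(486 − 430) = 2381 J.

ΔU ≈ 2380 J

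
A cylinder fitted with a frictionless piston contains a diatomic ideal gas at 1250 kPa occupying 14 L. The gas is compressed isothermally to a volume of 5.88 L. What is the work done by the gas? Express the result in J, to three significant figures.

Isothermal: W = nRT ln(V₂/V₁) = P₁V₁ ln(V₂/V₁).
P₁V₁ = (1250 kPa)(14 L) = 17500 J.
W = 17500 × ln(5.88/14) = 17500 × -0.8675
W_by_gas = -15181 J.

W ≈ -15200 J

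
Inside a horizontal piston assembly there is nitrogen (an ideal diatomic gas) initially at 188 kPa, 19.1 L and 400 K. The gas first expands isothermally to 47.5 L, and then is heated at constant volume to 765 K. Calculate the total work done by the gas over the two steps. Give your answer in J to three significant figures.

W_total ≈ 3270 J

Step 1 (isothermal): W = P₁V₁ ln(V₂/V₁) = (3591) ln(47.5/19.1) = 3271 J.
Step 2 (isochoric): W = 0 (constant volume).
W_total = 3271 + 0 = 3271 J.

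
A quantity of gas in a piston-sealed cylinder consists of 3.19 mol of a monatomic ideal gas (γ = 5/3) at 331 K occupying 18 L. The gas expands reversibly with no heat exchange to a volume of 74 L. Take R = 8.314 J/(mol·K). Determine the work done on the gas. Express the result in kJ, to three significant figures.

W ≈ -8.04 kJ

Adiabatic: TV^(γ−1) = const with γ = 5/3.
T₂ = T₁ (V₁/V₂)^(γ−1) = 331 × (18/74)^0.667 = 331 × 0.3897 = 129 K.
W_by = nCᵥ(T₁ − T₂) = (3.19)(12.47)(331 − 129) = 8037 J.
Work on gas = −W_by = -8037 J.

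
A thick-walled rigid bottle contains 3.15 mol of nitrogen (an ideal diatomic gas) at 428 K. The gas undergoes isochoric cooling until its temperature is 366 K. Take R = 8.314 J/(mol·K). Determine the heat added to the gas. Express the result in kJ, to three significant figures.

Q ≈ -4.06 kJ

Constant volume ⇒ W = 0, so Q = ΔU = nCᵥΔT with Cᵥ = 5R/2 = 20.79 J/(mol·K).
ΔU = (3.15)(20.79)(366 − 428) = -4059 J.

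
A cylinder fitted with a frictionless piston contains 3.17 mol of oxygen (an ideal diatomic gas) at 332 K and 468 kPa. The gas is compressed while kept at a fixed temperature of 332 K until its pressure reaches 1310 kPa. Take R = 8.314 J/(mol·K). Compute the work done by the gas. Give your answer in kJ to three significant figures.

W ≈ -9.01 kJ

Isothermal process: W = nRT ln(V₂/V₁) = nRT ln(P₁/P₂).
W = (3.17)(8.314)(332) × ln(468/1310)
  = 8750 × ln(0.3573) = 8750 × -1.029
W_by_gas = -9006 J.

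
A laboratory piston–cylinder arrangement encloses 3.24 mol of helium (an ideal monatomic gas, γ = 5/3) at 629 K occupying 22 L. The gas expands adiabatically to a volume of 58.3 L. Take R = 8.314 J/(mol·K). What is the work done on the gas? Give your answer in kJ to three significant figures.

W ≈ -12.1 kJ

Adiabatic: TV^(γ−1) = const with γ = 5/3.
T₂ = T₁ (V₁/V₂)^(γ−1) = 629 × (22/58.3)^0.667 = 629 × 0.5222 = 328.5 K.
W_by = nCᵥ(T₁ − T₂) = (3.24)(12.47)(629 − 328.5) = 12144 J.
Work on gas = −W_by = -12144 J.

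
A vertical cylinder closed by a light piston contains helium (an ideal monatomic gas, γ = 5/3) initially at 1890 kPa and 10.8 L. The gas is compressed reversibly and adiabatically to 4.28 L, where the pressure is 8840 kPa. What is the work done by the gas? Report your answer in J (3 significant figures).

W ≈ -26100 J

Adiabatic: W = (P₁V₁ − P₂V₂)/(γ − 1) with γ = 5/3.
P₁V₁ = 20412 J, P₂V₂ = 37835 J.
W = (20412 − 37835) / 0.6667 = -26135 J.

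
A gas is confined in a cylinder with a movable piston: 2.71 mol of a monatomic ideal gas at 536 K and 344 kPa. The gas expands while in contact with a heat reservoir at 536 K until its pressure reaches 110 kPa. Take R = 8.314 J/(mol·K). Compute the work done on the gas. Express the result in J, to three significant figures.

Isothermal process: W = nRT ln(V₂/V₁) = nRT ln(P₁/P₂).
W = (2.71)(8.314)(536) × ln(344/110)
  = 12077 × ln(3.127) = 12077 × 1.14
W_by_gas = 13769 J; work on gas = −W_by = -13769 J.

W ≈ -13800 J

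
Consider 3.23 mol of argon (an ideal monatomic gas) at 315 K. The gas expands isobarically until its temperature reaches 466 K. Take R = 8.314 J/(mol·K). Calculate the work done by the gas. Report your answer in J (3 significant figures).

W ≈ 4050 J

Isobaric: W = P ΔV = nR ΔT.
W = (3.23)(8.314)(466 − 315) = 4055 J.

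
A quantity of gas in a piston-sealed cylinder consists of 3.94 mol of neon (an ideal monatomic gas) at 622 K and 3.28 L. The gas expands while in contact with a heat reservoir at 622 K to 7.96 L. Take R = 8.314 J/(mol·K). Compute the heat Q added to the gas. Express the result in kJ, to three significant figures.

Q ≈ 18.1 kJ

Isothermal ⇒ ΔU = 0, so Q = W = nRT ln(V₂/V₁).
Q = (3.94)(8.314)(622) ln(7.96/3.28) = 20375 × 0.8866 = 18064 J.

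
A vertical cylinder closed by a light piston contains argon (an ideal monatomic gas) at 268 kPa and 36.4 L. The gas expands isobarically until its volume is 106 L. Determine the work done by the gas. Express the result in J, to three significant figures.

Isobaric: W = P ΔV.
W = (268 kPa)(106 − 36.4 L) = (268)(69.6) = 18653 J.

W ≈ 18700 J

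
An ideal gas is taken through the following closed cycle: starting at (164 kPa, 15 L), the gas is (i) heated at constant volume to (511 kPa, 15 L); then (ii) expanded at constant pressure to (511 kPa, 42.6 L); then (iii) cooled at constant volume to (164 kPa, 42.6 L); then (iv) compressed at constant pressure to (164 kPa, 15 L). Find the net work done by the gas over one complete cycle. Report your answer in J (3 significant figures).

W_net ≈ 9580 J

Constant-volume legs do no work.
W(ii) = (511)(42.6 − 15) = 14104 J; W(iv) = (164)(15 − 42.6) = -4526 J.
W_net = 14104 − 4526 = 9577 J (the clockwise enclosed area).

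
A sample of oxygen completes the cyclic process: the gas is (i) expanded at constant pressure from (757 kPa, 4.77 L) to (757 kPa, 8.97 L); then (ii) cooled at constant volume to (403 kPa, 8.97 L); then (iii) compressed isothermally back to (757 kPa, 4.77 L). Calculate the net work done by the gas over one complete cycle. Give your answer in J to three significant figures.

Leg (i): W = PΔV = (757)(8.97 − 4.77) = 3179 J.
Leg (ii): W = 0.
Leg (iii): W = PᵢVᵢ ln(V_f/Vᵢ) = (3615) ln(4.77/8.97) = -2283 J.
W_net = 3179 − 2283 = 896.4 J.

W_net ≈ 896 J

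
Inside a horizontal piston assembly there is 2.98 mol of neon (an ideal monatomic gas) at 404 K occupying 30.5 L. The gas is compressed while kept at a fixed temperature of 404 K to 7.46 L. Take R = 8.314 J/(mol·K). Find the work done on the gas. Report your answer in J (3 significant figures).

W ≈ 14100 J

Isothermal: W = nRT ln(V₂/V₁).
W = (2.98)(8.314)(404) × ln(7.46/30.5)
  = 10009 × -1.408
W_by_gas = -14095 J; work on gas = −W_by = 14095 J.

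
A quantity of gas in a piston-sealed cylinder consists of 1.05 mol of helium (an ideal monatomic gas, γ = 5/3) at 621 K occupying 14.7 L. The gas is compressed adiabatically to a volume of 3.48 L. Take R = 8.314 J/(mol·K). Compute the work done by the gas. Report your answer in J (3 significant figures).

W ≈ -13100 J

Adiabatic: TV^(γ−1) = const with γ = 5/3.
T₂ = T₁ (V₁/V₂)^(γ−1) = 621 × (14.7/3.48)^0.667 = 621 × 2.613 = 1623 K.
W_by = nCᵥ(T₁ − T₂) = (1.05)(12.47)(621 − 1623) = -13117 J.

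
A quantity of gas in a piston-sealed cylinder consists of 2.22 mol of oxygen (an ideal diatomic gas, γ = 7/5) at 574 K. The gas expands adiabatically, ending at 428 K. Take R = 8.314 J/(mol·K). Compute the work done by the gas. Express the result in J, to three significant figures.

W ≈ 6740 J

Adiabatic ⇒ Q = 0, so W_by = −ΔU = nCᵥ(T₁ − T₂).
Cᵥ = 5R/2 = 20.79 J/(mol·K).
W = (2.22)(20.79)(574 − 428) = 6737 J.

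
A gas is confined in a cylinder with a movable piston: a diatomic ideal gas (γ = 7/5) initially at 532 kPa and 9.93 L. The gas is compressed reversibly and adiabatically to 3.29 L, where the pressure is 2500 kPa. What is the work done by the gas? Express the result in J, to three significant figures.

Adiabatic: W = (P₁V₁ − P₂V₂)/(γ − 1) with γ = 7/5.
P₁V₁ = 5283 J, P₂V₂ = 8225 J.
W = (5283 − 8225) / 0.4 = -7356 J.

W ≈ -7360 J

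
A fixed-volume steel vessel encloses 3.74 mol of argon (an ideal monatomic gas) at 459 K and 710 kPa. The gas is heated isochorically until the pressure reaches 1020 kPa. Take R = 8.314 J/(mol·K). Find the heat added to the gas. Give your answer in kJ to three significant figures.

Q ≈ 9.35 kJ

Constant volume ⇒ W = 0, so Q = ΔU = nCᵥΔT with Cᵥ = 3R/2 = 12.47 J/(mol·K).
At constant V, T₂/T₁ = P₂/P₁ ⇒ ΔT = T₁(P₂/P₁ − 1) = 459·(1020/710 − 1) = 200.4 K.
ΔU = (3.74)(12.47)(200.4) = 9347 J.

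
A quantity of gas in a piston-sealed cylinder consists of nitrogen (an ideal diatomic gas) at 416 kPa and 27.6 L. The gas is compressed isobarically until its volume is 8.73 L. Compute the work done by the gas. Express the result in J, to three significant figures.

W ≈ -7850 J

Isobaric: W = P ΔV.
W = (416 kPa)(8.73 − 27.6 L) = (416)(-18.87) = -7850 J.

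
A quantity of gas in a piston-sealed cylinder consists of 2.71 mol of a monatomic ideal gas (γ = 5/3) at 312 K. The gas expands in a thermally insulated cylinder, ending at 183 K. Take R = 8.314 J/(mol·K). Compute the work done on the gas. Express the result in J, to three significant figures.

W ≈ -4360 J

Adiabatic ⇒ Q = 0, so W_by = −ΔU = nCᵥ(T₁ − T₂).
Cᵥ = 3R/2 = 12.47 J/(mol·K).
W = (2.71)(12.47)(312 − 183) = 4360 J.
Work on gas = −W_by = -4360 J.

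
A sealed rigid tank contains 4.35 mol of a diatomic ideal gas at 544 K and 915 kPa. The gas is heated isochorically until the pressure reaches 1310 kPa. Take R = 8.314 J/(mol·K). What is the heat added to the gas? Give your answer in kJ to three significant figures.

Constant volume ⇒ W = 0, so Q = ΔU = nCᵥΔT with Cᵥ = 5R/2 = 20.79 J/(mol·K).
At constant V, T₂/T₁ = P₂/P₁ ⇒ ΔT = T₁(P₂/P₁ − 1) = 544·(1310/915 − 1) = 234.8 K.
ΔU = (4.35)(20.79)(234.8) = 21233 J.

Q ≈ 21.2 kJ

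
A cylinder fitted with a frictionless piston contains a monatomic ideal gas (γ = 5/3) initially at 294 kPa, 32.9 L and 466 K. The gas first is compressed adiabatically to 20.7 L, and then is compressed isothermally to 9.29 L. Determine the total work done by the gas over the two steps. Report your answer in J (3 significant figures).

Step 1 (adiabatic): W = (P₁V₁ − P₂V₂)/(γ−1) = (9673 − 13173)/0.667 = -5251 J.
After step 1: P = 636.4 kPa, V = 20.7 L, T = 634.7 K.
Step 2 (isothermal): W = P₁V₁ ln(V₂/V₁) = (13173) ln(9.29/20.7) = -10554 J.
W_total = -5251 − 10554 = -15805 J.

W_total ≈ -15800 J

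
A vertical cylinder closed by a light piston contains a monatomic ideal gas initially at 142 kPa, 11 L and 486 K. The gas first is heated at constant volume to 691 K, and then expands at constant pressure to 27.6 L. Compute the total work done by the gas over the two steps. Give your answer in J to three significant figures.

Step 1 (isochoric): W = 0 (constant volume).
After step 1: P = 201.9 kPa (V unchanged).
Step 2 (isobaric): W = PΔV = (201.9 kPa)(27.6 − 11 L) = 3351 J.
W_total = 0 + 3351 = 3351 J.

W_total ≈ 3350 J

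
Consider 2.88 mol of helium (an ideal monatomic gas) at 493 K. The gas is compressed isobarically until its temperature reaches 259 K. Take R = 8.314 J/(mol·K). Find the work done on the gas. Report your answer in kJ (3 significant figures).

W ≈ 5.60 kJ

Isobaric: W = P ΔV = nR ΔT.
W = (2.88)(8.314)(259 − 493) = -5603 J.
Work on gas = −W_by = 5603 J.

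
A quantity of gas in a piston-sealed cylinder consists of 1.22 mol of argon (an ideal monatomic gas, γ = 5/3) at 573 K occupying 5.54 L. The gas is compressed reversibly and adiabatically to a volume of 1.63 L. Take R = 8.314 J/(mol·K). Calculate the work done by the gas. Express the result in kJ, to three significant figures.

W ≈ -11.0 kJ

Adiabatic: TV^(γ−1) = const with γ = 5/3.
T₂ = T₁ (V₁/V₂)^(γ−1) = 573 × (5.54/1.63)^0.667 = 573 × 2.261 = 1295 K.
W_by = nCᵥ(T₁ − T₂) = (1.22)(12.47)(573 − 1295) = -10989 J.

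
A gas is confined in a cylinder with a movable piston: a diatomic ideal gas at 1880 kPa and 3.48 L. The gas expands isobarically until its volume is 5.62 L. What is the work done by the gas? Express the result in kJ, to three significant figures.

Isobaric: W = P ΔV.
W = (1880 kPa)(5.62 − 3.48 L) = (1880)(2.14) = 4023 J.

W ≈ 4.02 kJ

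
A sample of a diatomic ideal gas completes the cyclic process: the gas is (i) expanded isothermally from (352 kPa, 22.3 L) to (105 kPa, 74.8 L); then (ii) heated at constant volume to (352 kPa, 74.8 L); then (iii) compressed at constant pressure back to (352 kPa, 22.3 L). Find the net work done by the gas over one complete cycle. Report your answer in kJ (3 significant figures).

W_net ≈ -8.98 kJ

Leg (i): W = PᵢVᵢ ln(V_f/Vᵢ) = (7850) ln(74.8/22.3) = 9500 J.
Leg (ii): W = 0.
Leg (iii): W = PΔV = (352)(22.3 − 74.8) = -18480 J.
W_net = 9500 − 18480 = -8980 J.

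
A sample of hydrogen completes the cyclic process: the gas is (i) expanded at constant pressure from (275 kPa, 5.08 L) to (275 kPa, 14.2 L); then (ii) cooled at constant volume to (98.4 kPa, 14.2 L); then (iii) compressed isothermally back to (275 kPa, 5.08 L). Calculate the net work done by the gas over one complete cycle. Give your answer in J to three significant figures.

W_net ≈ 1070 J

Leg (i): W = PΔV = (275)(14.2 − 5.08) = 2508 J.
Leg (ii): W = 0.
Leg (iii): W = PᵢVᵢ ln(V_f/Vᵢ) = (1397) ln(5.08/14.2) = -1436 J.
W_net = 2508 − 1436 = 1072 J.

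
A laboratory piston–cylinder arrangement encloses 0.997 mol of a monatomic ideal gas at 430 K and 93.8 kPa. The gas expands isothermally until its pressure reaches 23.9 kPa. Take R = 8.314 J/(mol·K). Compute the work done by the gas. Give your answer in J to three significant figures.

Isothermal process: W = nRT ln(V₂/V₁) = nRT ln(P₁/P₂).
W = (0.997)(8.314)(430) × ln(93.8/23.9)
  = 3564 × ln(3.925) = 3564 × 1.367
W_by_gas = 4873 J.

W ≈ 4870 J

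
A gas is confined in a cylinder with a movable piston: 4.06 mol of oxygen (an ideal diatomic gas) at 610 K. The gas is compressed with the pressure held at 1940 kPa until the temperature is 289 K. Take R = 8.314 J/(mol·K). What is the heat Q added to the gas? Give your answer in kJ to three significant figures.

Q ≈ -37.9 kJ

Isobaric: W = nRΔT = (4.06)(8.314)(-321) = -10835 J.
ΔU = nCᵥΔT with Cᵥ = 5R/2: ΔU = (4.06)(20.79)(-321) = -27088 J.
Q = ΔU + W = -27088 − 10835 = -37924 J.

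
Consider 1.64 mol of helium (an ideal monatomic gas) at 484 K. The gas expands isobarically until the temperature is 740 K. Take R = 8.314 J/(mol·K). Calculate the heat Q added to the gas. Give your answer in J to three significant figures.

Isobaric: W = nRΔT = (1.64)(8.314)(256) = 3491 J.
ΔU = nCᵥΔT with Cᵥ = 3R/2: ΔU = (1.64)(12.47)(256) = 5236 J.
Q = ΔU + W = 5236 + 3491 = 8726 J.

Q ≈ 8730 J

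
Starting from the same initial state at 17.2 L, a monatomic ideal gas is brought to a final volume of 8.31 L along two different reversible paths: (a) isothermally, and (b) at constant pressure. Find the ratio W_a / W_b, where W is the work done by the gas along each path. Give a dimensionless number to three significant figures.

Path (a) isothermal: W = P₁V₁ ln(V₂/V₁) → W_a/(P₁V₁) = -0.7274.
Path (b) isobaric: W = P₁(V₂ − V₁) → W_b/(P₁V₁) = -0.5169.
W_a / W_b = -0.7274 / -0.5169 = 1.407.

W_a / W_b ≈ 1.41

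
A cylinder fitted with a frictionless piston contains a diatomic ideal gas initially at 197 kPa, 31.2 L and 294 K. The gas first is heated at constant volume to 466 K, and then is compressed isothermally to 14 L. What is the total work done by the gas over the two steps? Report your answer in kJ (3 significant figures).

Step 1 (isochoric): W = 0 (constant volume).
After step 1: P = 312.3 kPa (V unchanged).
Step 2 (isothermal): W = P₁V₁ ln(V₂/V₁) = (9742) ln(14/31.2) = -7807 J.
W_total = 0 − 7807 = -7807 J.

W_total ≈ -7.81 kJ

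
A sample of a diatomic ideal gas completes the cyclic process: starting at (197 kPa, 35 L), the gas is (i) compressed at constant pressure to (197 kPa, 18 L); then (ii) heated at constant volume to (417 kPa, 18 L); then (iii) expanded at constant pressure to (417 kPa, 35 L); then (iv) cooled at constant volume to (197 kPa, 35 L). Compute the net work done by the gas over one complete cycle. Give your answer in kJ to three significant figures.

Constant-volume legs do no work.
W(i) = (197)(18 − 35) = -3349 J; W(iii) = (417)(35 − 18) = 7089 J.
W_net = -3349 + 7089 = 3740 J (the clockwise enclosed area).

W_net ≈ 3.74 kJ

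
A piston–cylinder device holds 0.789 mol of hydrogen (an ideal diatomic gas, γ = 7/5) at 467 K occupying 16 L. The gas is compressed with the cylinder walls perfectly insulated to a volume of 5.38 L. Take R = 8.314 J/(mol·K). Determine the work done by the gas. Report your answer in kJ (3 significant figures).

W ≈ -4.18 kJ

Adiabatic: TV^(γ−1) = const with γ = 7/5.
T₂ = T₁ (V₁/V₂)^(γ−1) = 467 × (16/5.38)^0.4 = 467 × 1.546 = 722.2 K.
W_by = nCᵥ(T₁ − T₂) = (0.789)(20.79)(467 − 722.2) = -4185 J.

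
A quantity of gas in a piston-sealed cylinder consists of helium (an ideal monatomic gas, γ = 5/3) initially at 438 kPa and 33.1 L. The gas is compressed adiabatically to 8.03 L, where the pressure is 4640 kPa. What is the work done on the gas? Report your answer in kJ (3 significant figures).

W ≈ 34.1 kJ

Adiabatic: W = (P₁V₁ − P₂V₂)/(γ − 1) with γ = 5/3.
P₁V₁ = 14498 J, P₂V₂ = 37259 J.
W = (14498 − 37259) / 0.6667 = -34142 J.
Work on gas = −W_by = 34142 J.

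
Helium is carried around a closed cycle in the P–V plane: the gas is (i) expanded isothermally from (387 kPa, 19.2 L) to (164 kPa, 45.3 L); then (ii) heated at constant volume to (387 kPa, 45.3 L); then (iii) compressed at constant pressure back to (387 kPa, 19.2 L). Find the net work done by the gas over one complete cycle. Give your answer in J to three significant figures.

Leg (i): W = PᵢVᵢ ln(V_f/Vᵢ) = (7430) ln(45.3/19.2) = 6378 J.
Leg (ii): W = 0.
Leg (iii): W = PΔV = (387)(19.2 − 45.3) = -10101 J.
W_net = 6378 − 10101 = -3722 J.

W_net ≈ -3720 J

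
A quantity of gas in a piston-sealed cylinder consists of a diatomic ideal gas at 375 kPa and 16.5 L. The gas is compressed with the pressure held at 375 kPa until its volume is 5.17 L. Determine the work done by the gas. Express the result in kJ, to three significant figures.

W ≈ -4.25 kJ

Isobaric: W = P ΔV.
W = (375 kPa)(5.17 − 16.5 L) = (375)(-11.33) = -4249 J.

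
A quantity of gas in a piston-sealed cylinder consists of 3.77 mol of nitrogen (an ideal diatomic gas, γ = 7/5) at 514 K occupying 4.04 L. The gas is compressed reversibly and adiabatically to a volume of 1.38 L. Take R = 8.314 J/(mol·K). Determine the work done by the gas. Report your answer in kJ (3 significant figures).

Adiabatic: TV^(γ−1) = const with γ = 7/5.
T₂ = T₁ (V₁/V₂)^(γ−1) = 514 × (4.04/1.38)^0.4 = 514 × 1.537 = 789.9 K.
W_by = nCᵥ(T₁ − T₂) = (3.77)(20.79)(514 − 789.9) = -21618 J.

W ≈ -21.6 kJ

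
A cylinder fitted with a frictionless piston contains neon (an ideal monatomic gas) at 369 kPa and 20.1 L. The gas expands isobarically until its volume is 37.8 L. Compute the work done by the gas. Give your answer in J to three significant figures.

Isobaric: W = P ΔV.
W = (369 kPa)(37.8 − 20.1 L) = (369)(17.7) = 6531 J.

W ≈ 6530 J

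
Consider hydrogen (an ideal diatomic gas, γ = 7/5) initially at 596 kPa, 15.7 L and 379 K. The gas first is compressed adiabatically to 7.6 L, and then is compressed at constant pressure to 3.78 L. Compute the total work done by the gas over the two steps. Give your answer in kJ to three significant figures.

W_total ≈ -14.2 kJ

Step 1 (adiabatic): W = (P₁V₁ − P₂V₂)/(γ−1) = (9357 − 12508)/0.4 = -7876 J.
After step 1: P = 1646 kPa, V = 7.6 L, T = 506.6 K.
Step 2 (isobaric): W = PΔV = (1646 kPa)(3.78 − 7.6 L) = -6287 J.
W_total = -7876 − 6287 = -14163 J.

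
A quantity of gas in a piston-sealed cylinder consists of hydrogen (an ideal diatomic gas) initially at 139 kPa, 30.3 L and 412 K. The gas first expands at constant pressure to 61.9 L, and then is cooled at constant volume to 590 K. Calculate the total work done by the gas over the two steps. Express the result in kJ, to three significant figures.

W_total ≈ 4.39 kJ

Step 1 (isobaric): W = PΔV = (139 kPa)(61.9 − 30.3 L) = 4392 J.
Step 2 (isochoric): W = 0 (constant volume).
W_total = 4392 + 0 = 4392 J.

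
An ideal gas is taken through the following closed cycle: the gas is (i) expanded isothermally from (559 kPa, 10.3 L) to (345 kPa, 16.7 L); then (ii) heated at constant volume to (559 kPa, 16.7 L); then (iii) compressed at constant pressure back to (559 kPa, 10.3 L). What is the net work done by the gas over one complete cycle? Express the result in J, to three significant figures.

W_net ≈ -795 J

Leg (i): W = PᵢVᵢ ln(V_f/Vᵢ) = (5758) ln(16.7/10.3) = 2782 J.
Leg (ii): W = 0.
Leg (iii): W = PΔV = (559)(10.3 − 16.7) = -3578 J.
W_net = 2782 − 3578 = -795.1 J.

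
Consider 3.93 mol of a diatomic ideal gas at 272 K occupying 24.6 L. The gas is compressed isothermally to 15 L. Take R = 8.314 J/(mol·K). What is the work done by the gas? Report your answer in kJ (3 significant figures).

W ≈ -4.40 kJ

Isothermal: W = nRT ln(V₂/V₁).
W = (3.93)(8.314)(272) × ln(15/24.6)
  = 8887 × -0.4947
W_by_gas = -4397 J.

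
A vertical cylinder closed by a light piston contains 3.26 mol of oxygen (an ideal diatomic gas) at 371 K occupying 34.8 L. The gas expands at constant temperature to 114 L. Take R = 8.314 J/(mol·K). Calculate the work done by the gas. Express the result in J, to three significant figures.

W ≈ 11900 J

Isothermal: W = nRT ln(V₂/V₁).
W = (3.26)(8.314)(371) × ln(114/34.8)
  = 10055 × 1.187
W_by_gas = 11932 J.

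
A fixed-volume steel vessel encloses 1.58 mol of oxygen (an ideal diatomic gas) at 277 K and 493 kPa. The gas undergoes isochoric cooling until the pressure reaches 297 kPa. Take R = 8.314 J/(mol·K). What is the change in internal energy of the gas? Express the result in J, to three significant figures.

Constant volume ⇒ W = 0, so Q = ΔU = nCᵥΔT with Cᵥ = 5R/2 = 20.79 J/(mol·K).
At constant V, T₂/T₁ = P₂/P₁ ⇒ ΔT = T₁(P₂/P₁ − 1) = 277·(297/493 − 1) = -110.1 K.
ΔU = (1.58)(20.79)(-110.1) = -3617 J.

ΔU ≈ -3620 J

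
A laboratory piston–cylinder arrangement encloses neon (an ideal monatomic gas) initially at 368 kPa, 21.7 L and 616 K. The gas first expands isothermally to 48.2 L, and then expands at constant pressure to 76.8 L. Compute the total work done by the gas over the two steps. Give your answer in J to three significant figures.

Step 1 (isothermal): W = P₁V₁ ln(V₂/V₁) = (7986) ln(48.2/21.7) = 6373 J.
After step 1: P = 165.7 kPa, V = 48.2 L, T = 616 K.
Step 2 (isobaric): W = PΔV = (165.7 kPa)(76.8 − 48.2 L) = 4738 J.
W_total = 6373 + 4738 = 11111 J.

W_total ≈ 11100 J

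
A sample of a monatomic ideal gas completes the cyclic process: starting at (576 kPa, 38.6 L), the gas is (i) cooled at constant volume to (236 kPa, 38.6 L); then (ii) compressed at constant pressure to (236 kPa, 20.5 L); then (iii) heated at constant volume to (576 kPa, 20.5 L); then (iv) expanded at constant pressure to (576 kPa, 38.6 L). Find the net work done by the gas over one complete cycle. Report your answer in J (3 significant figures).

W_net ≈ 6150 J

Constant-volume legs do no work.
W(ii) = (236)(20.5 − 38.6) = -4272 J; W(iv) = (576)(38.6 − 20.5) = 10426 J.
W_net = -4272 + 10426 = 6154 J (the clockwise enclosed area).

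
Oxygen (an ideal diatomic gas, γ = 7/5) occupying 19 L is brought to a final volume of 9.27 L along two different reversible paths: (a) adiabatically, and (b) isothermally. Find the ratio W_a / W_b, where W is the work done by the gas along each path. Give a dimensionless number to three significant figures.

W_a / W_b ≈ 1.16

Path (a) adiabatic: W = P₁V₁(1 − (V₁/V₂)^(γ−1))/(γ−1) → W_a/(P₁V₁) = -0.8313.
Path (b) isothermal: W = P₁V₁ ln(V₂/V₁) → W_b/(P₁V₁) = -0.7177.
W_a / W_b = -0.8313 / -0.7177 = 1.158.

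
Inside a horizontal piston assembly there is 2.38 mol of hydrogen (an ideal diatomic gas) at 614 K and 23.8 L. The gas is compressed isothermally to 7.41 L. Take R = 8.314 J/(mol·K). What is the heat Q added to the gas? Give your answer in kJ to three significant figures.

Isothermal ⇒ ΔU = 0, so Q = W = nRT ln(V₂/V₁).
Q = (2.38)(8.314)(614) ln(7.41/23.8) = 12149 × -1.167 = -14177 J.

Q ≈ -14.2 kJ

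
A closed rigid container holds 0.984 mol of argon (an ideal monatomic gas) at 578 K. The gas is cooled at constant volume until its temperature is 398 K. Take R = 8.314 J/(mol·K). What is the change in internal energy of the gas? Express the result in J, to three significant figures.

ΔU ≈ -2210 J

Constant volume ⇒ W = 0, so Q = ΔU = nCᵥΔT with Cᵥ = 3R/2 = 12.47 J/(mol·K).
ΔU = (0.984)(12.47)(398 − 578) = -2209 J.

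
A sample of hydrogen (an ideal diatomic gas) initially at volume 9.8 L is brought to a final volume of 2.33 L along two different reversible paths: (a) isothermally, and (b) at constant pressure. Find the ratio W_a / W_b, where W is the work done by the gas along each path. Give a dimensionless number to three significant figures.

W_a / W_b ≈ 1.88

Path (a) isothermal: W = P₁V₁ ln(V₂/V₁) → W_a/(P₁V₁) = -1.437.
Path (b) isobaric: W = P₁(V₂ − V₁) → W_b/(P₁V₁) = -0.7622.
W_a / W_b = -1.437 / -0.7622 = 1.885.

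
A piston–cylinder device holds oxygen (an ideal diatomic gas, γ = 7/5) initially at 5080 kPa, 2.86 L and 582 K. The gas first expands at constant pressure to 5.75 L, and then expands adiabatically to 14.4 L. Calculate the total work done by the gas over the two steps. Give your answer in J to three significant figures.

Step 1 (isobaric): W = PΔV = (5080 kPa)(5.75 − 2.86 L) = 14681 J.
After step 1: P = 5080 kPa, V = 5.75 L, T = 1170 K.
Step 2 (adiabatic): W = (P₁V₁ − P₂V₂)/(γ−1) = (29210 − 20233)/0.4 = 22443 J.
W_total = 14681 + 22443 = 37124 J.

W_total ≈ 37100 J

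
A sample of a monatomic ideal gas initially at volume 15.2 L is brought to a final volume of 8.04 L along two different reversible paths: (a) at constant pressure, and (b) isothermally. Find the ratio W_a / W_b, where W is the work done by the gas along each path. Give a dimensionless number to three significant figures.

Path (a) isobaric: W = P₁(V₂ − V₁) → W_a/(P₁V₁) = -0.4711.
Path (b) isothermal: W = P₁V₁ ln(V₂/V₁) → W_b/(P₁V₁) = -0.6369.
W_a / W_b = -0.4711 / -0.6369 = 0.7396.

W_a / W_b ≈ 0.740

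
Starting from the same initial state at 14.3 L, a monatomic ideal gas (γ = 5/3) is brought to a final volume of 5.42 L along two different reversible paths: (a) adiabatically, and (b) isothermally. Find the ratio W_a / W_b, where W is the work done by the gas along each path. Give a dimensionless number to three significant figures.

W_a / W_b ≈ 1.41

Path (a) adiabatic: W = P₁V₁(1 − (V₁/V₂)^(γ−1))/(γ−1) → W_a/(P₁V₁) = -1.364.
Path (b) isothermal: W = P₁V₁ ln(V₂/V₁) → W_b/(P₁V₁) = -0.9702.
W_a / W_b = -1.364 / -0.9702 = 1.406.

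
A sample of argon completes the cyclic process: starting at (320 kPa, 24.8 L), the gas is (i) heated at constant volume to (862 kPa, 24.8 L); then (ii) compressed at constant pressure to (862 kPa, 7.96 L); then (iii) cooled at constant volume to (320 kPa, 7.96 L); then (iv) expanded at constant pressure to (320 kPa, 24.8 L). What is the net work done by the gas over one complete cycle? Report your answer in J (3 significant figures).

Constant-volume legs do no work.
W(ii) = (862)(7.96 − 24.8) = -14516 J; W(iv) = (320)(24.8 − 7.96) = 5389 J.
W_net = -14516 + 5389 = -9127 J (the counter-clockwise enclosed area).

W_net ≈ -9130 J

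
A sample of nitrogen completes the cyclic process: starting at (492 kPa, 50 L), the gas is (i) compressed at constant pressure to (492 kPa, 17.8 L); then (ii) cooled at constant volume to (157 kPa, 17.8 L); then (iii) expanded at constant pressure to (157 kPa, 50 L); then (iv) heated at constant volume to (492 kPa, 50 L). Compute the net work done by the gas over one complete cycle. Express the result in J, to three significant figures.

Constant-volume legs do no work.
W(i) = (492)(17.8 − 50) = -15842 J; W(iii) = (157)(50 − 17.8) = 5055 J.
W_net = -15842 + 5055 = -10787 J (the counter-clockwise enclosed area).

W_net ≈ -10800 J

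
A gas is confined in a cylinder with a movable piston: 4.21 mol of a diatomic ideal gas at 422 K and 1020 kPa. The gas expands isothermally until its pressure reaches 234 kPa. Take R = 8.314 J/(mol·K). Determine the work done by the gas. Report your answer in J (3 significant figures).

W ≈ 21700 J

Isothermal process: W = nRT ln(V₂/V₁) = nRT ln(P₁/P₂).
W = (4.21)(8.314)(422) × ln(1020/234)
  = 14771 × ln(4.359) = 14771 × 1.472
W_by_gas = 21746 J.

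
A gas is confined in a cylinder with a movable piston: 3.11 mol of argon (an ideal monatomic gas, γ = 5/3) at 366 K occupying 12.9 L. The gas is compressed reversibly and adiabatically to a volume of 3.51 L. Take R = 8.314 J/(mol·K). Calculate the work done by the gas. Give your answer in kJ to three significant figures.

Adiabatic: TV^(γ−1) = const with γ = 5/3.
T₂ = T₁ (V₁/V₂)^(γ−1) = 366 × (12.9/3.51)^0.667 = 366 × 2.382 = 871.6 K.
W_by = nCᵥ(T₁ − T₂) = (3.11)(12.47)(366 − 871.6) = -19611 J.

W ≈ -19.6 kJ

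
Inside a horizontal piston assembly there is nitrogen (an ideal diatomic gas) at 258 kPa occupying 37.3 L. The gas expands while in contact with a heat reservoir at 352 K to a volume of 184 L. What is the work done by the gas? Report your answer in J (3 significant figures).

W ≈ 15400 J

Isothermal: W = nRT ln(V₂/V₁) = P₁V₁ ln(V₂/V₁).
P₁V₁ = (258 kPa)(37.3 L) = 9623 J.
W = 9623 × ln(184/37.3) = 9623 × 1.596
W_by_gas = 15358 J.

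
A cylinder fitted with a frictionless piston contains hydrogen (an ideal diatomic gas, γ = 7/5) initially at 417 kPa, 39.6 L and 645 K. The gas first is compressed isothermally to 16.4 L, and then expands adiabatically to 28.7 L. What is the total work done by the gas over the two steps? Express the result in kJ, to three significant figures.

W_total ≈ -6.28 kJ

Step 1 (isothermal): W = P₁V₁ ln(V₂/V₁) = (16513) ln(16.4/39.6) = -14557 J.
After step 1: P = 1007 kPa, V = 16.4 L, T = 645 K.
Step 2 (adiabatic): W = (P₁V₁ − P₂V₂)/(γ−1) = (16513 − 13201)/0.4 = 8280 J.
W_total = -14557 + 8280 = -6277 J.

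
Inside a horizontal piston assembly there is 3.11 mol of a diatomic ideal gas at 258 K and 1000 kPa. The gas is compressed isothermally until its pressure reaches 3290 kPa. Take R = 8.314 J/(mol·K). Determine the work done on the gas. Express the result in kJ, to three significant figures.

Isothermal process: W = nRT ln(V₂/V₁) = nRT ln(P₁/P₂).
W = (3.11)(8.314)(258) × ln(1000/3290)
  = 6671 × ln(0.304) = 6671 × -1.191
W_by_gas = -7944 J; work on gas = −W_by = 7944 J.

W ≈ 7.94 kJ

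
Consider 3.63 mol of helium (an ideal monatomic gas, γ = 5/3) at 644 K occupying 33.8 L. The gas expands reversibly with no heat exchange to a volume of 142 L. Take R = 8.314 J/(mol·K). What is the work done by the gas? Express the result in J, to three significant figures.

Adiabatic: TV^(γ−1) = const with γ = 5/3.
T₂ = T₁ (V₁/V₂)^(γ−1) = 644 × (33.8/142)^0.667 = 644 × 0.3841 = 247.3 K.
W_by = nCᵥ(T₁ − T₂) = (3.63)(12.47)(644 − 247.3) = 17956 J.

W ≈ 18000 J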